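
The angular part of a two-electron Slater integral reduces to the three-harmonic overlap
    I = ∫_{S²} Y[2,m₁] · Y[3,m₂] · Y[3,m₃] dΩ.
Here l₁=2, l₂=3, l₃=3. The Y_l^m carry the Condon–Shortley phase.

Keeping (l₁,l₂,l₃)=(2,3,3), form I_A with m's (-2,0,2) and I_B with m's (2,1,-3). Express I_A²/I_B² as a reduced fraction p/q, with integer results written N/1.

2/1

Same 2,3,3: normalisation and zero-m 3j drop out of the ratio.
A: Δ: 2! 2! 4! / 9! → 1/3780; sum: t=2:+1/24 = 1/24; 3j²(2 3 3; -2 0 2) = Δ·Π!·Σ² = 1/21  (sign -1)
B: Δ: 2! 2! 4! / 9! → 1/3780; sum: t=0:+1/96 = 1/96; 3j²(2 3 3; 2 1 -3) = Δ·Π!·Σ² = 1/42  (sign +1)
I_A²/I_B² = (1/21)/(1/42) = 2/1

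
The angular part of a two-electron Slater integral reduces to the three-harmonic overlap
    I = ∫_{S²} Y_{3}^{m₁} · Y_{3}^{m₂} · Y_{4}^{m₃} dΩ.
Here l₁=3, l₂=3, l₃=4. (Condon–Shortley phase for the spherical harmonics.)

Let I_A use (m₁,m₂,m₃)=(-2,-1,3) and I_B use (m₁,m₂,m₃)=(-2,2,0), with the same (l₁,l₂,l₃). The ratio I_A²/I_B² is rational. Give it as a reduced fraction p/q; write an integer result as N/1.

2/7

l's match ⇒ only the (l;m) 3-j factors differ between A and B.
A: triangle coeff Δ(3,3,4) = 1/34650; Σ_t [1,2]: t=1:−1/144 t=2:+1/288 = -1/288; (3j)²=1/99 [(3 3 4; -2 -1 3)], sign=+1
B: triangle coeff Δ(3,3,4) = 1/34650; Σ_t [1,2]: t=1:−1/576 t=2:+1/72 = 7/576; (3j)²=7/198 [(3 3 4; -2 2 0)], sign=+1
I_A²/I_B² = (1/99)/(7/198) = 2/7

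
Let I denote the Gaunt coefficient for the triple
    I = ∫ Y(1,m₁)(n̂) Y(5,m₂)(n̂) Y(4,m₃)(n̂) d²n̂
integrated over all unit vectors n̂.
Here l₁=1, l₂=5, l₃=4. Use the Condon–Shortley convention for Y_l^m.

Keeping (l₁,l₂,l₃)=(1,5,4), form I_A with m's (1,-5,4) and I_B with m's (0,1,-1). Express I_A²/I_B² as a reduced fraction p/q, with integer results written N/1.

15/8

Same 1,5,4: normalisation and zero-m 3j drop out of the ratio.
A: Δ: 2! 0! 8! / 11! → 1/495; sum: t=0:+1/80640 = 1/80640; 3j²(1 5 4; 1 -5 4) = Δ·Π!·Σ² = 1/11  (sign +1)
B: Δ: 2! 0! 8! / 11! → 1/495; sum: t=1:−1/720 = -1/720; 3j²(1 5 4; 0 1 -1) = Δ·Π!·Σ² = 8/165  (sign +1)
I_A²/I_B² = (1/11)/(8/165) = 15/8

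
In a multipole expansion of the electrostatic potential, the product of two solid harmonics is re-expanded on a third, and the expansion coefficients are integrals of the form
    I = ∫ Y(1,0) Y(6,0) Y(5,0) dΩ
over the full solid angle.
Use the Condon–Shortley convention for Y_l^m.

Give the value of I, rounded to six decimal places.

m-sum 0 ✓  L=12 even ✓  5≤5≤7 ✓
Π(2lᵢ+1) = 3×13×11 = 429
triangle coeff Δ(1,6,5) = 1/858
Σ_t [1,1]: t=1:−1/14400 = -1/14400
(3j)²=6/143 [(1 6 5; 0 0 0)], sign=+1
(m-triple is (0,0,0) — same symbol as above.)
⇒ 4πI² = 108/143
I = (+1)√(108/143/(4π)) = 0.24515397

0.245154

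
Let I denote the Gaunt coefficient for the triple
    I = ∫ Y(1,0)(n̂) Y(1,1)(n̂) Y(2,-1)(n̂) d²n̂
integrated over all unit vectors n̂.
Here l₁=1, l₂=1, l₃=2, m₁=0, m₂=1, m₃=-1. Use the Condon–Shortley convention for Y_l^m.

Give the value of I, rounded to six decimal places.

Checks pass: Σm=0; 4 even; l₃=2∈[0,2].
(2·1+1)(2·1+1)(2·2+1) = 45
Δ: 0! 2! 2! / 5! → 1/30
sum: t=0:+1/1 = 1/1
3j²(1 1 2; 0 0 0) = Δ·Π!·Σ² = 2/15  (sign +1)
sum: t=0:+1/2 = 1/2
3j²(1 1 2; 0 1 -1) = Δ·Π!·Σ² = 1/10  (sign -1)
combine: 4πI² = 45·2/15·1/10 = 3/5
take √, sign -1: I = -0.21850969

-0.218510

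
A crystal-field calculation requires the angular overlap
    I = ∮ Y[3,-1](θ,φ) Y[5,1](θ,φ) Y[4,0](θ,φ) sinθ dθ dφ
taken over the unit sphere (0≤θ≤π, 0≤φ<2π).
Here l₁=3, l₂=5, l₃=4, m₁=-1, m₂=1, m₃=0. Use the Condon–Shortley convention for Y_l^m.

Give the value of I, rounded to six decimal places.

Rules hold: Σm=0, L=12 even, 2≤4≤8.
N = 7·11·9 = 693
Δ = 4!·2!·6!/13! = 1/180180
Racah Σ t=1..3: t=1:−1/576 t=2:+1/144 t=3:−1/576 = 1/288
⇒ 3j(3 5 4; 0 0 0)² = 20/1001, sgn +1
Racah Σ t=2..4: t=2:+1/384 t=3:−1/216 t=4:+1/2304 = -11/6912
⇒ 3j(3 5 4; -1 1 0)² = 11/1638, sgn -1
4πI² = N·(3j₀)²·(3jₘ)² = 110/1183
I = -1·√(0.0929839/4π) = -0.08601992

-0.086020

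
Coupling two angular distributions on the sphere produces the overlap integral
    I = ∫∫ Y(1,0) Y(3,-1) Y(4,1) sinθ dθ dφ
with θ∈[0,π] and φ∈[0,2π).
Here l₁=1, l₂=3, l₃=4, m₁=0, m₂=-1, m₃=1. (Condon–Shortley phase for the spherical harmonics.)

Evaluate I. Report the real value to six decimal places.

m-sum 0 ✓  L=8 even ✓  2≤4≤4 ✓
Π(2lᵢ+1) = 3×7×9 = 189
triangle coeff Δ(1,3,4) = 1/252
Σ_t [0,0]: t=0:+1/36 = 1/36
(3j)²=4/63 [(1 3 4; 0 0 0)], sign=+1
Σ_t [0,0]: t=0:+1/48 = 1/48
(3j)²=5/84 [(1 3 4; 0 -1 1)], sign=-1
⇒ 4πI² = 5/7
I = (-1)√(5/7/(4π)) = -0.23841361

-0.238414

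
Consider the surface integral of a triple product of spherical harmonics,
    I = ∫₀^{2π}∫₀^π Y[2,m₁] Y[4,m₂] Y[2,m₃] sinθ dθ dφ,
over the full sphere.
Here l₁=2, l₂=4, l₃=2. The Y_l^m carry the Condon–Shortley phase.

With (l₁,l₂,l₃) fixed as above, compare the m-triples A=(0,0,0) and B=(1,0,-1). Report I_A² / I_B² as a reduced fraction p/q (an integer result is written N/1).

9/4

Same 2,4,2: normalisation and zero-m 3j drop out of the ratio.
A: Δ: 4! 0! 4! / 9! → 1/630; sum: t=2:+1/16 = 1/16; 3j²(2 4 2; 0 0 0) = Δ·Π!·Σ² = 2/35  (sign +1)
B: Δ: 4! 0! 4! / 9! → 1/630; sum: t=1:−1/36 = -1/36; 3j²(2 4 2; 1 0 -1) = Δ·Π!·Σ² = 8/315  (sign +1)
I_A²/I_B² = (2/35)/(8/315) = 9/4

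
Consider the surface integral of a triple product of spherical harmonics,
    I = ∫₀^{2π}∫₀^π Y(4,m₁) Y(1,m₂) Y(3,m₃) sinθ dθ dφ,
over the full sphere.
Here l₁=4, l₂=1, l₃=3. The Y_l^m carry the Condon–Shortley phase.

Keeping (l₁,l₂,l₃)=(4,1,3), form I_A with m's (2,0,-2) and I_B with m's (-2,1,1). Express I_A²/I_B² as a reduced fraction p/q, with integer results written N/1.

4/5

l's match ⇒ only the (l;m) 3-j factors differ between A and B.
A: triangle coeff Δ(4,1,3) = 1/252; Σ_t [1,1]: t=1:−1/120 = -1/120; (3j)²=1/21 [(4 1 3; 2 0 -2)], sign=+1
B: triangle coeff Δ(4,1,3) = 1/252; Σ_t [2,2]: t=2:+1/96 = 1/96; (3j)²=5/84 [(4 1 3; -2 1 1)], sign=+1
I_A²/I_B² = (1/21)/(5/84) = 4/5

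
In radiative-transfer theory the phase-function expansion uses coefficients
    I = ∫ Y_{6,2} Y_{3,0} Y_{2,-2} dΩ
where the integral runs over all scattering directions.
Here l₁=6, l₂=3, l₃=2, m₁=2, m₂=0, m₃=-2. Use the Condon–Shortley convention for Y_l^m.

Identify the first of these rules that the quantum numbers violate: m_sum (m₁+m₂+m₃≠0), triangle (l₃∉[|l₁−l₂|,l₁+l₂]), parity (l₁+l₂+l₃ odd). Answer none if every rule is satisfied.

triangle

m₁+m₂+m₃ = 2 + 0 − 2 = 0  ✓
triangle: |6−3|=3 ≤ l₃=2 ≤ 6+3=9  ✗
parity: l₁+l₂+l₃ = 11 is odd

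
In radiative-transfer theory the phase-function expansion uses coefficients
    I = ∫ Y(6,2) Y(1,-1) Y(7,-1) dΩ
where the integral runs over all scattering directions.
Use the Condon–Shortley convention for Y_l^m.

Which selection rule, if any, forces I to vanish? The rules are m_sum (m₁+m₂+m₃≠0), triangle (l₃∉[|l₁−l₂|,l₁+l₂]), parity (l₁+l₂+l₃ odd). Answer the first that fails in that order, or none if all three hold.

none

azimuthal sum: 2 − 1 − 1 = 0  ✓
5 ≤ 7 ≤ 7 (triangle on l)  ✓
L = 6 + 1 + 7 = 14 (even)  ✓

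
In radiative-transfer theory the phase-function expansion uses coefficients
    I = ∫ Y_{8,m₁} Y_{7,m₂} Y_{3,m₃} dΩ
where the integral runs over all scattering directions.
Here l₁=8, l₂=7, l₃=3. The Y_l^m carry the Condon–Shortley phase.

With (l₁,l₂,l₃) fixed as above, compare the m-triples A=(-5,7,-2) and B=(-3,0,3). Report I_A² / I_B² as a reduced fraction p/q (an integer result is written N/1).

l's match ⇒ only the (l;m) 3-j factors differ between A and B.
A: triangle coeff Δ(8,7,3) = 1/5290740; Σ_t [12,12]: t=12:+1/5748019200 = 1/5748019200; (3j)²=13/5814 [(8 7 3; -5 7 -2)], sign=-1
B: triangle coeff Δ(8,7,3) = 1/5290740; Σ_t [7,7]: t=7:−1/29030400 = -1/29030400; (3j)²=165/8398 [(8 7 3; -3 0 3)], sign=-1
I_A²/I_B² = (13/5814)/(165/8398) = 169/1485

169/1485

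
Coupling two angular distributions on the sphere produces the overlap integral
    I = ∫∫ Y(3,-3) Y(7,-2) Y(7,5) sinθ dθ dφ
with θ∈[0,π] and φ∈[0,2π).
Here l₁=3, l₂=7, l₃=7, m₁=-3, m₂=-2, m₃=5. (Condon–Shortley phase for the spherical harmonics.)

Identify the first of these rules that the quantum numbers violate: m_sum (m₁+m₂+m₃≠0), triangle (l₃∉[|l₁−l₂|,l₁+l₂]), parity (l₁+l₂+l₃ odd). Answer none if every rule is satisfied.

azimuthal sum: -3 − 2 + 5 = 0  ✓
4 ≤ 7 ≤ 10 (triangle on l)  ✓
L = 3 + 7 + 7 = 17 (odd)  ✗

parity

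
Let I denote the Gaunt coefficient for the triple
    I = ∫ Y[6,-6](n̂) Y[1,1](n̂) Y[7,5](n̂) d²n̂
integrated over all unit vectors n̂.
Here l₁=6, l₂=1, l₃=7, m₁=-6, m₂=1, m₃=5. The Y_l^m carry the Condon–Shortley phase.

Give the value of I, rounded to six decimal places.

Checks pass: Σm=0; 14 even; l₃=7∈[5,7].
(2·6+1)(2·1+1)(2·7+1) = 585
Δ: 0! 12! 2! / 15! → 1/1365
sum: t=0:+1/518400 = 1/518400
3j²(6 1 7; 0 0 0) = Δ·Π!·Σ² = 7/195  (sign -1)
sum: t=0:+1/958003200 = 1/958003200
3j²(6 1 7; -6 1 5) = Δ·Π!·Σ² = 1/1365  (sign +1)
combine: 4πI² = 585·7/195·1/1365 = 1/65
take √, sign -1: I = -0.03498955

-0.034990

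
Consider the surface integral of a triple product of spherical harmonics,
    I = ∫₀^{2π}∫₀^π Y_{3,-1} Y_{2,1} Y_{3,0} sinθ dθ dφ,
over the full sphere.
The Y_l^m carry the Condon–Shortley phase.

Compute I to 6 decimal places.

Checks pass: Σm=0; 8 even; l₃=3∈[1,5].
(2·3+1)(2·2+1)(2·3+1) = 245
Δ: 2! 4! 2! / 9! → 1/3780
sum: t=0:+1/24 t=1:−1/4 t=2:+1/24 = -1/6
3j²(3 2 3; 0 0 0) = Δ·Π!·Σ² = 4/105  (sign +1)
sum: t=1:−1/12 t=2:+1/8 = 1/24
3j²(3 2 3; -1 1 0) = Δ·Π!·Σ² = 1/210  (sign -1)
combine: 4πI² = 245·4/105·1/210 = 2/45
take √, sign -1: I = -0.05947080

-0.059471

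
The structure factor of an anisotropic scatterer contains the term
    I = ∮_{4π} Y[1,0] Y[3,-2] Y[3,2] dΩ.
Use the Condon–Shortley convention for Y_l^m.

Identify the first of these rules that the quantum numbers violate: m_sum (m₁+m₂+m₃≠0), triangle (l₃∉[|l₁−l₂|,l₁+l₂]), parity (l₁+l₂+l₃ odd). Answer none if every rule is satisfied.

azimuthal sum: 0 − 2 + 2 = 0  ✓
2 ≤ 3 ≤ 4 (triangle on l)  ✓
L = 1 + 3 + 3 = 7 (odd)  ✗

parity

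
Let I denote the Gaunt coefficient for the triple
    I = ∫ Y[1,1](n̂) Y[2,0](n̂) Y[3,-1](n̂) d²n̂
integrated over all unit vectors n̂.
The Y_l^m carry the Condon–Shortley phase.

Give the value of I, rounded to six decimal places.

-0.202301

Checks pass: Σm=0; 6 even; l₃=3∈[1,3].
(2·1+1)(2·2+1)(2·3+1) = 105
Δ: 0! 2! 4! / 7! → 1/105
sum: t=0:+1/4 = 1/4
3j²(1 2 3; 0 0 0) = Δ·Π!·Σ² = 3/35  (sign -1)
sum: t=0:+1/8 = 1/8
3j²(1 2 3; 1 0 -1) = Δ·Π!·Σ² = 2/35  (sign +1)
combine: 4πI² = 105·3/35·2/35 = 18/35
take √, sign -1: I = -0.20230066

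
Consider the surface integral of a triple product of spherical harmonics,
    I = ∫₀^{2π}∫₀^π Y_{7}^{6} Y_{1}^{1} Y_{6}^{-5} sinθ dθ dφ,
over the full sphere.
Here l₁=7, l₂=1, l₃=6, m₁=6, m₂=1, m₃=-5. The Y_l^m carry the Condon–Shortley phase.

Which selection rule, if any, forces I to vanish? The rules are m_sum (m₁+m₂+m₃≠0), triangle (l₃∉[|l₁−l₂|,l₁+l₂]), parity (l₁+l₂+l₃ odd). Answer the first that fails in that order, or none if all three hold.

m_sum

azimuthal sum: 6 + 1 − 5 = 2  ✗
6 ≤ 6 ≤ 8 (triangle on l)
L = 7 + 1 + 6 = 14 (even)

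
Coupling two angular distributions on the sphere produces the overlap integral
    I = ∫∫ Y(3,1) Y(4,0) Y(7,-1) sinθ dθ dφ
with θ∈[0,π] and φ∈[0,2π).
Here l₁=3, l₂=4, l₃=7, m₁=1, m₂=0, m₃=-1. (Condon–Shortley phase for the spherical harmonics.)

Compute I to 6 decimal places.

Rules hold: Σm=0, L=14 even, 1≤7≤7.
N = 7·9·15 = 945
Δ = 0!·6!·8!/15! = 1/45045
Racah Σ t=0..0: t=0:+1/20736 = 1/20736
⇒ 3j(3 4 7; 0 0 0)² = 35/1287, sgn -1
Racah Σ t=0..0: t=0:+1/27648 = 1/27648
⇒ 3j(3 4 7; 1 0 -1)² = 10/429, sgn +1
4πI² = N·(3j₀)²·(3jₘ)² = 12250/20449
I = -1·√(0.599051/4π) = -0.21833687

-0.218337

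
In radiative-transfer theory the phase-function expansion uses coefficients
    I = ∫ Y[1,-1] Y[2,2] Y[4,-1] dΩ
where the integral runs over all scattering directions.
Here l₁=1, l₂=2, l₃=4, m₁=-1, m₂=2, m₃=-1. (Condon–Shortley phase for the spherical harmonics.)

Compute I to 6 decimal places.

0.000000

triangle: need 1≤l₃≤3, have 4; I=0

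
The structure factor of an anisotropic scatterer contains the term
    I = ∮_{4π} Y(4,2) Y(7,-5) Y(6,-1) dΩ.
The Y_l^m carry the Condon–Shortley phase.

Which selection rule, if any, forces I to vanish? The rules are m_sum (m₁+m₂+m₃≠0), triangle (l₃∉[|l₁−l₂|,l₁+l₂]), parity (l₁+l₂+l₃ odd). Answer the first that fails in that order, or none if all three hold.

m_sum

m₁+m₂+m₃ = 2 − 5 − 1 = -4  ✗
triangle: |4−7|=3 ≤ l₃=6 ≤ 4+7=11
parity: l₁+l₂+l₃ = 17 is odd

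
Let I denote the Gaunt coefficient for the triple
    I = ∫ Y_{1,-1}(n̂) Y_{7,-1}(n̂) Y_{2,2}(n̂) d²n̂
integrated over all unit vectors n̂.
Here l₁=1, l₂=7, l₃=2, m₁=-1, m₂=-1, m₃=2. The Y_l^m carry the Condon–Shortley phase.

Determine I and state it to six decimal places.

|1−7|≤2≤1+7 violated ⇒ I = 0

0.000000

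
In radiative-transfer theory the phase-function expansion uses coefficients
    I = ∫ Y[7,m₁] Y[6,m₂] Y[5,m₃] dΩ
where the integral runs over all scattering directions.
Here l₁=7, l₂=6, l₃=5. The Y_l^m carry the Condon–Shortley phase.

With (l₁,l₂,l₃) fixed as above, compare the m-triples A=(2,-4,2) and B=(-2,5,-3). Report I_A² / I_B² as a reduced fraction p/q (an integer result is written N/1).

Same 7,6,5: normalisation and zero-m 3j drop out of the ratio.
A: Δ: 8! 6! 4! / 19! → 1/174594420; sum: t=0:+1/19353600 t=1:−1/1451520 t=2:+1/1244160 = 29/174182400; 3j²(7 6 5; 2 -4 2) = Δ·Π!·Σ² = 841/554268  (sign -1)
B: Δ: 8! 6! 4! / 19! → 1/174594420; sum: t=7:−1/5806080 t=8:+1/29030400 = -1/7257600; 3j²(7 6 5; -2 5 -3) = Δ·Π!·Σ² = 64/4199  (sign -1)
I_A²/I_B² = (841/554268)/(64/4199) = 841/8448

841/8448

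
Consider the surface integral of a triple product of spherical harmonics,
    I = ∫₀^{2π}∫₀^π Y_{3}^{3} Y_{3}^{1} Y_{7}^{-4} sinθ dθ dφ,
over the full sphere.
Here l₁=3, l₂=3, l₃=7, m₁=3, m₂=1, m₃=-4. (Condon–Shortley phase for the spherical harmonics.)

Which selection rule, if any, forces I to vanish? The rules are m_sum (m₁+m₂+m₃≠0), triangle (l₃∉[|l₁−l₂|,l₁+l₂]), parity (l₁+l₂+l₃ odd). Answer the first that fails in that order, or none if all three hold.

Σmᵢ = 0  ✓
l₃∈[|l₁−l₂|,l₁+l₂]=[0,6], have l₃=7  ✗
Σlᵢ = 13 ⇒ odd

triangle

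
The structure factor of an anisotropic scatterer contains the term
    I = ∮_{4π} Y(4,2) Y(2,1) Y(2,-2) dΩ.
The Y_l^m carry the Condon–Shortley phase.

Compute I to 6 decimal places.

0.000000

Σmᵢ = 1 ≠ 0, so the φ-integral vanishes; I = 0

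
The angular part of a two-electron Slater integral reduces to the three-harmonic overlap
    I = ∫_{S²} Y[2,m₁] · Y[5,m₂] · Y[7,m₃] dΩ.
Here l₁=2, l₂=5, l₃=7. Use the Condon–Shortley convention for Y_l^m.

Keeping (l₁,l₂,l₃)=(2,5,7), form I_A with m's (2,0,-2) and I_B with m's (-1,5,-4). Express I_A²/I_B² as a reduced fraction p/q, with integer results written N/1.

126/11

Shared (l₁,l₂,l₃)=(2,5,7): N and (l;000)² cancel in I_A²/I_B².
A: Δ = 0!·4!·10!/15! = 1/15015; Racah Σ t=0..0: t=0:+1/345600 = 1/345600; ⇒ 3j(2 5 7; 2 0 -2)² = 6/715, sgn -1
B: Δ = 0!·4!·10!/15! = 1/15015; Racah Σ t=0..0: t=0:+1/21772800 = 1/21772800; ⇒ 3j(2 5 7; -1 5 -4)² = 1/1365, sgn -1
I_A²/I_B² = (6/715)/(1/1365) = 126/11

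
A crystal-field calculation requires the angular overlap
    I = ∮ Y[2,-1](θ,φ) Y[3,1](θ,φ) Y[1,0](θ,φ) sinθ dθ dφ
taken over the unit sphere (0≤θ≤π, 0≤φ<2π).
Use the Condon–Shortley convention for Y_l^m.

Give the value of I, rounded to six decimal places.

-0.233597

Rules hold: Σm=0, L=6 even, 1≤1≤5.
N = 5·7·3 = 105
Δ = 4!·0!·2!/7! = 1/105
Racah Σ t=2..2: t=2:+1/4 = 1/4
⇒ 3j(2 3 1; 0 0 0)² = 3/35, sgn -1
Racah Σ t=3..3: t=3:−1/6 = -1/6
⇒ 3j(2 3 1; -1 1 0)² = 8/105, sgn +1
4πI² = N·(3j₀)²·(3jₘ)² = 24/35
I = -1·√(0.685714/4π) = -0.23359668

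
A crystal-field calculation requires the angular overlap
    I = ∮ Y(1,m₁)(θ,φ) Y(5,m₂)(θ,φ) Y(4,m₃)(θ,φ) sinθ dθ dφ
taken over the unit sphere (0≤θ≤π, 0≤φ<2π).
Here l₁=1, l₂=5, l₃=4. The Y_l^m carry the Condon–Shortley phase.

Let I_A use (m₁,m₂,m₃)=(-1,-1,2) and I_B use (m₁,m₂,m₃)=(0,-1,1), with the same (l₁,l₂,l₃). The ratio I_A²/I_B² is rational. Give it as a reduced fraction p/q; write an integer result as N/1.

l's match ⇒ only the (l;m) 3-j factors differ between A and B.
A: triangle coeff Δ(1,5,4) = 1/495; Σ_t [2,2]: t=2:+1/2880 = 1/2880; (3j)²=2/165 [(1 5 4; -1 -1 2)], sign=+1
B: triangle coeff Δ(1,5,4) = 1/495; Σ_t [1,1]: t=1:−1/720 = -1/720; (3j)²=8/165 [(1 5 4; 0 -1 1)], sign=+1
I_A²/I_B² = (2/165)/(8/165) = 1/4

1/4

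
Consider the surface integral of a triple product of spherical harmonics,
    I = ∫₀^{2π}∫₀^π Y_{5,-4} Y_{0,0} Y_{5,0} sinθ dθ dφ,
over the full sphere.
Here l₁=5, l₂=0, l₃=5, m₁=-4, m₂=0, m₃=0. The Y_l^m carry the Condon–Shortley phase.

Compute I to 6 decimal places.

Σmᵢ = -4 ≠ 0, so the φ-integral vanishes; I = 0

0.000000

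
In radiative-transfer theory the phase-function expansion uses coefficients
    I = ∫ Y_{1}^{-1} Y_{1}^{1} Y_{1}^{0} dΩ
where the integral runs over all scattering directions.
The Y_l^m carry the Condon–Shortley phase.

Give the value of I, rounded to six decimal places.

0.000000

l₁+l₂+l₃=3 is odd: 3j(l;000)=0 ⇒ I=0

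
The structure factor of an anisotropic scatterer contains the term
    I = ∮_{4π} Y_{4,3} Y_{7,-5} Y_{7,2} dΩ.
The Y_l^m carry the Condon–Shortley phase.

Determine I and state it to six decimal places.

0.160152

Checks pass: Σm=0; 18 even; l₃=7∈[3,11].
(2·4+1)(2·7+1)(2·7+1) = 2025
Δ: 4! 4! 10! / 19! → 1/58198140
sum: t=0:+1/17418240 t=1:−1/622080 t=2:+1/230400 t=3:−1/622080 t=4:+1/17418240 = 1/806400
3j²(4 7 7; 0 0 0) = Δ·Π!·Σ² = 2268/230945  (sign -1)
sum: t=0:+1/11612160 t=1:−1/52254720 = 1/14929920
3j²(4 7 7; 3 -5 2) = Δ·Π!·Σ² = 1225/75582  (sign -1)
combine: 4πI² = 2025·2268/230945·1225/75582 = 62511750/193947611
take √, sign +1: I = 0.16015248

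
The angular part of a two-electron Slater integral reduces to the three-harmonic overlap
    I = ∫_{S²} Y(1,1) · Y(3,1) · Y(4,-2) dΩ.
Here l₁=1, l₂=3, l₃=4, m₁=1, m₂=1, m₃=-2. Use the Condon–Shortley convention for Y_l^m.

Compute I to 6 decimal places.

Checks pass: Σm=0; 8 even; l₃=4∈[2,4].
(2·1+1)(2·3+1)(2·4+1) = 189
Δ: 0! 2! 6! / 9! → 1/252
sum: t=0:+1/36 = 1/36
3j²(1 3 4; 0 0 0) = Δ·Π!·Σ² = 4/63  (sign +1)
sum: t=0:+1/96 = 1/96
3j²(1 3 4; 1 1 -2) = Δ·Π!·Σ² = 5/84  (sign +1)
combine: 4πI² = 189·4/63·5/84 = 5/7
take √, sign +1: I = 0.23841361

0.238414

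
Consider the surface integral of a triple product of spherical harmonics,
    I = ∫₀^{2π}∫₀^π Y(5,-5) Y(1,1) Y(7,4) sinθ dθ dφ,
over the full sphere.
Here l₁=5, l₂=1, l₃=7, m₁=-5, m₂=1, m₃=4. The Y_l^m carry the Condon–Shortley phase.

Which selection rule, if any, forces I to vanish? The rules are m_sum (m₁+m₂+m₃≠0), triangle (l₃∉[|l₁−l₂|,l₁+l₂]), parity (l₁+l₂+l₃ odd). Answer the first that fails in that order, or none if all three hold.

triangle

Σmᵢ = 0  ✓
l₃∈[|l₁−l₂|,l₁+l₂]=[4,6], have l₃=7  ✗
Σlᵢ = 13 ⇒ odd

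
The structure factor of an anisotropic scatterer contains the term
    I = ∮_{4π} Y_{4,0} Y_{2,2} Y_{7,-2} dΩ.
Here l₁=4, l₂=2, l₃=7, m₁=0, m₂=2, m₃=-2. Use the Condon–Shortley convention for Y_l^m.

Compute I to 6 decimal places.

triangle: need 2≤l₃≤6, have 7; I=0

0.000000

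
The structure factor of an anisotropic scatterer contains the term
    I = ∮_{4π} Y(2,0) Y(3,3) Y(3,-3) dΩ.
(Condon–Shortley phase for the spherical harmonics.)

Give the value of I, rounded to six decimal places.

0.210261

m-sum 0 ✓  L=8 even ✓  1≤3≤5 ✓
Π(2lᵢ+1) = 5×7×7 = 245
triangle coeff Δ(2,3,3) = 1/3780
Σ_t [0,2]: t=0:+1/24 t=1:−1/4 t=2:+1/24 = -1/6
(3j)²=4/105 [(2 3 3; 0 0 0)], sign=+1
Σ_t [2,2]: t=2:+1/96 = 1/96
(3j)²=5/84 [(2 3 3; 0 3 -3)], sign=+1
⇒ 4πI² = 5/9
I = (+1)√(5/9/(4π)) = 0.21026104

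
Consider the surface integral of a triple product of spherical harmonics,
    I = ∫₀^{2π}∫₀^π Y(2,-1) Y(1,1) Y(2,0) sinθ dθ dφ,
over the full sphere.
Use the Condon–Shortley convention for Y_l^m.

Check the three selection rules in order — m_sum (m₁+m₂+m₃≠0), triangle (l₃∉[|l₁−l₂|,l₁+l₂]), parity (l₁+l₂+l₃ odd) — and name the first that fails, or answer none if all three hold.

parity

Σmᵢ = 0  ✓
l₃∈[|l₁−l₂|,l₁+l₂]=[1,3], have l₃=2  ✓
Σlᵢ = 5 ⇒ odd  ✗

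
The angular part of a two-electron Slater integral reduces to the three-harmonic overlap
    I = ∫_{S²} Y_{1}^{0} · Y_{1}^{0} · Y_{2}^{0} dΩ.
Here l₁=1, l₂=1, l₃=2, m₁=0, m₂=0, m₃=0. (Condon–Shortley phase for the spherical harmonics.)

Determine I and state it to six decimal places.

0.252313

Checks pass: Σm=0; 4 even; l₃=2∈[0,2].
(2·1+1)(2·1+1)(2·2+1) = 45
Δ: 0! 2! 2! / 5! → 1/30
sum: t=0:+1/1 = 1/1
3j²(1 1 2; 0 0 0) = Δ·Π!·Σ² = 2/15  (sign +1)
(m-triple is (0,0,0) — same symbol as above.)
combine: 4πI² = 45·2/15·2/15 = 4/5
take √, sign +1: I = 0.25231325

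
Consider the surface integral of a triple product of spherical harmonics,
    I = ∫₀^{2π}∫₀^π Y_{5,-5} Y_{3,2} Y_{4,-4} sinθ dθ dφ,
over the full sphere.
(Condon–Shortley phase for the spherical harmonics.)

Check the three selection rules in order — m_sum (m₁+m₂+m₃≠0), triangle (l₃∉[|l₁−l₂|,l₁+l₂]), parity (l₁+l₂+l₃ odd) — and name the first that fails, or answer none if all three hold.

m_sum

Σmᵢ = -7  ✗
l₃∈[|l₁−l₂|,l₁+l₂]=[2,8], have l₃=4
Σlᵢ = 12 ⇒ even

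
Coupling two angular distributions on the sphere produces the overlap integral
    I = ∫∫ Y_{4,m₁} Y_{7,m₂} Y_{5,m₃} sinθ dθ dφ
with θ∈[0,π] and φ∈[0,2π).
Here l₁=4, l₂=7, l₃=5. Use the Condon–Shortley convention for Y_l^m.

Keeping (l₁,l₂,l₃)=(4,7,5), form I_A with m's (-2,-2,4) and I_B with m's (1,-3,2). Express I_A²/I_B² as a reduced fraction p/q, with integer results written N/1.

2187/1849

l's match ⇒ only the (l;m) 3-j factors differ between A and B.
A: triangle coeff Δ(4,7,5) = 1/6126120; Σ_t [4,5]: t=4:+1/483840 t=5:−1/4838400 = 1/537600; (3j)²=2187/170170 [(4 7 5; -2 -2 4)], sign=-1
B: triangle coeff Δ(4,7,5) = 1/6126120; Σ_t [1,3]: t=1:−1/172800 t=2:+1/69120 t=3:−1/362880 = 43/7257600; (3j)²=1849/170170 [(4 7 5; 1 -3 2)], sign=-1
I_A²/I_B² = (2187/170170)/(1849/170170) = 2187/1849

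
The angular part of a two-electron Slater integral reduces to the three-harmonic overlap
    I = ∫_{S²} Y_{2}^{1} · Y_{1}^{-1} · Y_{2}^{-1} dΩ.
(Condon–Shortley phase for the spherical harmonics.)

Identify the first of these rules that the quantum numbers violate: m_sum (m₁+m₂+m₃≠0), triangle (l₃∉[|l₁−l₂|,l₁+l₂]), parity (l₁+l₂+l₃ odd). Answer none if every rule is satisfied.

m_sum

m₁+m₂+m₃ = 1 − 1 − 1 = -1  ✗
triangle: |2−1|=1 ≤ l₃=2 ≤ 2+1=3
parity: l₁+l₂+l₃ = 5 is odd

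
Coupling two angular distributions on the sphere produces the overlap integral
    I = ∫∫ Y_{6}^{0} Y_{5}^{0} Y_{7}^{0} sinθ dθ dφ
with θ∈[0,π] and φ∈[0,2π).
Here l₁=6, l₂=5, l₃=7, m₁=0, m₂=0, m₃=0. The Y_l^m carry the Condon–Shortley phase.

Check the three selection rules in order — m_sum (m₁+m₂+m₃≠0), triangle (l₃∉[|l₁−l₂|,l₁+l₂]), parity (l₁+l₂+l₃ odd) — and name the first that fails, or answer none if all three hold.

none

azimuthal sum: 0 + 0 + 0 = 0  ✓
1 ≤ 7 ≤ 11 (triangle on l)  ✓
L = 6 + 5 + 7 = 18 (even)  ✓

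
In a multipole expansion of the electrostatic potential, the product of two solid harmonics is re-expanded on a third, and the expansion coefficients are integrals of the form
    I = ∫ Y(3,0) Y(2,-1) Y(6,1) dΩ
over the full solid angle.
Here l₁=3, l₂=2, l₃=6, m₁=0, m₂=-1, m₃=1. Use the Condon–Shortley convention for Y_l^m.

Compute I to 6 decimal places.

triangle: need 1≤l₃≤5, have 6; I=0

0.000000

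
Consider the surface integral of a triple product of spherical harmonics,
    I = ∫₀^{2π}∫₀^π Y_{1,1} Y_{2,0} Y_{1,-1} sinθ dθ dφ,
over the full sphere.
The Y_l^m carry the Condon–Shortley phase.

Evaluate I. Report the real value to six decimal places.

0.126157

Checks pass: Σm=0; 4 even; l₃=1∈[1,3].
(2·1+1)(2·2+1)(2·1+1) = 45
Δ: 2! 0! 2! / 5! → 1/30
sum: t=1:−1/1 = -1/1
3j²(1 2 1; 0 0 0) = Δ·Π!·Σ² = 2/15  (sign +1)
sum: t=0:+1/4 = 1/4
3j²(1 2 1; 1 0 -1) = Δ·Π!·Σ² = 1/30  (sign +1)
combine: 4πI² = 45·2/15·1/30 = 1/5
take √, sign +1: I = 0.12615663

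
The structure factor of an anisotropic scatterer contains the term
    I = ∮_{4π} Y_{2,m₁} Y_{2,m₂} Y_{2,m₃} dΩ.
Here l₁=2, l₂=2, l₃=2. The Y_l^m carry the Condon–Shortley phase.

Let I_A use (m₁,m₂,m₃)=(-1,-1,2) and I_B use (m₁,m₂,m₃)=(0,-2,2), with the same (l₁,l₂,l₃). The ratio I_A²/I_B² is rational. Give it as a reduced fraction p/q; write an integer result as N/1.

Same 2,2,2: normalisation and zero-m 3j drop out of the ratio.
A: Δ: 2! 2! 2! / 7! → 1/630; sum: t=1:−1/4 = -1/4; 3j²(2 2 2; -1 -1 2) = Δ·Π!·Σ² = 3/35  (sign -1)
B: Δ: 2! 2! 2! / 7! → 1/630; sum: t=0:+1/8 = 1/8; 3j²(2 2 2; 0 -2 2) = Δ·Π!·Σ² = 2/35  (sign +1)
I_A²/I_B² = (3/35)/(2/35) = 3/2

3/2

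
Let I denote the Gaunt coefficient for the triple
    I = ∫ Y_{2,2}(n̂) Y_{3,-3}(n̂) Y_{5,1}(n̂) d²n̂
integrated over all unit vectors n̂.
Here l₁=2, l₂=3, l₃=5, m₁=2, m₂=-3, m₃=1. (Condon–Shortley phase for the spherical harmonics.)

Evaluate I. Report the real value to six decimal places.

-0.023961

Rules hold: Σm=0, L=10 even, 1≤5≤5.
N = 5·7·11 = 385
Δ = 0!·4!·6!/11! = 1/2310
Racah Σ t=0..0: t=0:+1/144 = 1/144
⇒ 3j(2 3 5; 0 0 0)² = 10/231, sgn -1
Racah Σ t=0..0: t=0:+1/17280 = 1/17280
⇒ 3j(2 3 5; 2 -3 1)² = 1/2310, sgn +1
4πI² = N·(3j₀)²·(3jₘ)² = 5/693
I = -1·√(0.00721501/4π) = -0.02396147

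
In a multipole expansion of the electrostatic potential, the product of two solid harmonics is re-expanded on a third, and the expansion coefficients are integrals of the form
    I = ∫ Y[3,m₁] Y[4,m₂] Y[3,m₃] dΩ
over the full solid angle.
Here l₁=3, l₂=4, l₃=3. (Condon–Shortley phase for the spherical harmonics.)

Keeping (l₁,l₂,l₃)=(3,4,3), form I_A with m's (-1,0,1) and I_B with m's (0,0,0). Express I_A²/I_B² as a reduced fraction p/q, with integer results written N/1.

1/36

Same 3,4,3: normalisation and zero-m 3j drop out of the ratio.
A: Δ: 4! 2! 4! / 11! → 1/34650; sum: t=2:+1/32 t=3:−1/36 t=4:+1/1152 = 5/1152; 3j²(3 4 3; -1 0 1) = Δ·Π!·Σ² = 1/1386  (sign +1)
B: Δ: 4! 2! 4! / 11! → 1/34650; sum: t=1:−1/72 t=2:+1/16 t=3:−1/72 = 5/144; 3j²(3 4 3; 0 0 0) = Δ·Π!·Σ² = 2/77  (sign -1)
I_A²/I_B² = (1/1386)/(2/77) = 1/36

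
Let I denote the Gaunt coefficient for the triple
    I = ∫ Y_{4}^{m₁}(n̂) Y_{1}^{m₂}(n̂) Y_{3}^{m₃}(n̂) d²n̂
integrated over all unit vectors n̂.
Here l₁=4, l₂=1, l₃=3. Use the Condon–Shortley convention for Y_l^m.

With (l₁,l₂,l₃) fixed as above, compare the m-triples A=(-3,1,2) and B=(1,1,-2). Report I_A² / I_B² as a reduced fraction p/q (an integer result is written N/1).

7/1

l's match ⇒ only the (l;m) 3-j factors differ between A and B.
A: triangle coeff Δ(4,1,3) = 1/252; Σ_t [2,2]: t=2:+1/240 = 1/240; (3j)²=1/12 [(4 1 3; -3 1 2)], sign=-1
B: triangle coeff Δ(4,1,3) = 1/252; Σ_t [2,2]: t=2:+1/240 = 1/240; (3j)²=1/84 [(4 1 3; 1 1 -2)], sign=-1
I_A²/I_B² = (1/12)/(1/84) = 7/1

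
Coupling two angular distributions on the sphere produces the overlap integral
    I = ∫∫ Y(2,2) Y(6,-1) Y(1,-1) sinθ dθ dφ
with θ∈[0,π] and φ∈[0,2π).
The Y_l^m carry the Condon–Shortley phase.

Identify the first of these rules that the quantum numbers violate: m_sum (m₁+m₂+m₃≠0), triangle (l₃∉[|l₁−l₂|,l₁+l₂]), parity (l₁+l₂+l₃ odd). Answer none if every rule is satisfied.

triangle

azimuthal sum: 2 − 1 − 1 = 0  ✓
4 ≤ 1 ≤ 8 (triangle on l)  ✗
L = 2 + 6 + 1 = 9 (odd)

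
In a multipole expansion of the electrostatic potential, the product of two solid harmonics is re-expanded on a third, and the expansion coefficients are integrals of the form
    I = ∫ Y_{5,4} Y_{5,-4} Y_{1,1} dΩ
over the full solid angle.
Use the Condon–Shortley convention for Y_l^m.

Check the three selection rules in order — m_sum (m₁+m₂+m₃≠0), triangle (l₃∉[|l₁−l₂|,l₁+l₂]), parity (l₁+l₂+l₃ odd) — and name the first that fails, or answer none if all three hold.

m_sum

azimuthal sum: 4 − 4 + 1 = 1  ✗
0 ≤ 1 ≤ 10 (triangle on l)
L = 5 + 5 + 1 = 11 (odd)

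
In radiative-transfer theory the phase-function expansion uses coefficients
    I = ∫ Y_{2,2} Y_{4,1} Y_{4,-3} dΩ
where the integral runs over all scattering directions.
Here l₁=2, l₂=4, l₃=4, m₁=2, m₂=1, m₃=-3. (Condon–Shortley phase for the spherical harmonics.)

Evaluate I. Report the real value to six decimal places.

0.159270

Checks pass: Σm=0; 10 even; l₃=4∈[2,6].
(2·2+1)(2·4+1)(2·4+1) = 405
Δ: 2! 2! 6! / 11! → 1/13860
sum: t=0:+1/192 t=1:−1/36 t=2:+1/192 = -5/288
3j²(2 4 4; 0 0 0) = Δ·Π!·Σ² = 20/693  (sign -1)
sum: t=0:+1/480 = 1/480
3j²(2 4 4; 2 1 -3) = Δ·Π!·Σ² = 3/110  (sign -1)
combine: 4πI² = 405·20/693·3/110 = 270/847
take √, sign +1: I = 0.15927046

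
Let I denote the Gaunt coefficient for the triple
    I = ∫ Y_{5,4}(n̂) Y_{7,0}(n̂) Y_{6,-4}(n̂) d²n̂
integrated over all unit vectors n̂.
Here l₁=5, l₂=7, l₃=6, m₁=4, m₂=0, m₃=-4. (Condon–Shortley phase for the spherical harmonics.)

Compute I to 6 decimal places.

Checks pass: Σm=0; 18 even; l₃=6∈[2,12].
(2·5+1)(2·7+1)(2·6+1) = 2145
Δ: 6! 4! 8! / 19! → 1/174594420
sum: t=1:−1/4147200 t=2:+1/207360 t=3:−1/82944 t=4:+1/207360 t=5:−1/4147200 = -1/345600
3j²(5 7 6; 0 0 0) = Δ·Π!·Σ² = 420/46189  (sign -1)
sum: t=0:+1/21772800 t=1:−1/4147200 = -17/87091200
3j²(5 7 6; 4 0 -4) = Δ·Π!·Σ² = 119/8151  (sign -1)
combine: 4πI² = 2145·420/46189·119/8151 = 14700/51623
take √, sign +1: I = 0.15053314

0.150533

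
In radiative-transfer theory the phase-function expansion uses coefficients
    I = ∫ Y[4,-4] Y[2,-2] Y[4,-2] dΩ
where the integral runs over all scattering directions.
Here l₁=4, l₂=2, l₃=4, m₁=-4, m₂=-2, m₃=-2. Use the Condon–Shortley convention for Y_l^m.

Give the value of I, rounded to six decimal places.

0.000000

-4 − 2 − 2 = -8 ≠ 0: azimuthal integral kills it; I = 0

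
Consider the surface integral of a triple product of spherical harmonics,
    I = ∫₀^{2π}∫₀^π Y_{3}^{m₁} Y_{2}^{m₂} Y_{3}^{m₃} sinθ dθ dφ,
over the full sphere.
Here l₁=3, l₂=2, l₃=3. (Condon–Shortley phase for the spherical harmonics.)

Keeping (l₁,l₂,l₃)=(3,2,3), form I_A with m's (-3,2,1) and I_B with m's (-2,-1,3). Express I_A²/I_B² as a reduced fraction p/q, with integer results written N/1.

Same 3,2,3: normalisation and zero-m 3j drop out of the ratio.
A: Δ: 2! 4! 2! / 9! → 1/3780; sum: t=2:+1/96 = 1/96; 3j²(3 2 3; -3 2 1) = Δ·Π!·Σ² = 1/42  (sign +1)
B: Δ: 2! 4! 2! / 9! → 1/3780; sum: t=1:−1/48 = -1/48; 3j²(3 2 3; -2 -1 3) = Δ·Π!·Σ² = 5/84  (sign -1)
I_A²/I_B² = (1/42)/(5/84) = 2/5

2/5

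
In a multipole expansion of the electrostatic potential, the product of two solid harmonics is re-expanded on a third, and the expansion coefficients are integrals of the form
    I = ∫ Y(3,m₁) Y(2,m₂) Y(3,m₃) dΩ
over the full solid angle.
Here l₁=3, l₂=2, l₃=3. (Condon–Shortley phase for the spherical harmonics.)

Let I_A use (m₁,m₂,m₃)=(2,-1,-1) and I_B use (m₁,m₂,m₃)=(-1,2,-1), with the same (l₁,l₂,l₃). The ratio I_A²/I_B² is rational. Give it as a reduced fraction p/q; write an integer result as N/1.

l's match ⇒ only the (l;m) 3-j factors differ between A and B.
A: triangle coeff Δ(3,2,3) = 1/3780; Σ_t [0,1]: t=0:+1/12 t=1:−1/48 = 1/16; (3j)²=1/28 [(3 2 3; 2 -1 -1)], sign=+1
B: triangle coeff Δ(3,2,3) = 1/3780; Σ_t [2,2]: t=2:+1/16 = 1/16; (3j)²=2/35 [(3 2 3; -1 2 -1)], sign=+1
I_A²/I_B² = (1/28)/(2/35) = 5/8

5/8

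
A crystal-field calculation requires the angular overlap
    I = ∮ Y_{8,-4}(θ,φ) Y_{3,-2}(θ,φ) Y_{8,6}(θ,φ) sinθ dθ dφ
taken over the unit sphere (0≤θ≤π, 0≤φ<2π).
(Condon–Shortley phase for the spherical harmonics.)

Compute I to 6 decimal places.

l₁+l₂+l₃=19 is odd: 3j(l;000)=0 ⇒ I=0

0.000000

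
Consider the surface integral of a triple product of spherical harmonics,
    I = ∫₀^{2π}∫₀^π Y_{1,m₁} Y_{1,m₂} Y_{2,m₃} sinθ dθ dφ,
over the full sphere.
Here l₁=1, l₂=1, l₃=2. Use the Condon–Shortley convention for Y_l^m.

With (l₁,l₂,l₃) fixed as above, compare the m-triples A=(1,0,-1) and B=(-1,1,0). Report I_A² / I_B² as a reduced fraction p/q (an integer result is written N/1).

3/1

Same 1,1,2: normalisation and zero-m 3j drop out of the ratio.
A: Δ: 0! 2! 2! / 5! → 1/30; sum: t=0:+1/2 = 1/2; 3j²(1 1 2; 1 0 -1) = Δ·Π!·Σ² = 1/10  (sign -1)
B: Δ: 0! 2! 2! / 5! → 1/30; sum: t=0:+1/4 = 1/4; 3j²(1 1 2; -1 1 0) = Δ·Π!·Σ² = 1/30  (sign +1)
I_A²/I_B² = (1/10)/(1/30) = 3/1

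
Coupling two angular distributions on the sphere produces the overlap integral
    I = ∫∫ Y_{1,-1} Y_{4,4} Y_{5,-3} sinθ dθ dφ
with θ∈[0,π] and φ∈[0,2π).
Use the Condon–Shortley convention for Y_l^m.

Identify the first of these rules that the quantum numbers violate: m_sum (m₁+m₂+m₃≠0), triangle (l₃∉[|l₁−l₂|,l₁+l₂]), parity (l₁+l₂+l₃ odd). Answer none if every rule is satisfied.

m₁+m₂+m₃ = -1 + 4 − 3 = 0  ✓
triangle: |1−4|=3 ≤ l₃=5 ≤ 1+4=5  ✓
parity: l₁+l₂+l₃ = 10 is even  ✓

none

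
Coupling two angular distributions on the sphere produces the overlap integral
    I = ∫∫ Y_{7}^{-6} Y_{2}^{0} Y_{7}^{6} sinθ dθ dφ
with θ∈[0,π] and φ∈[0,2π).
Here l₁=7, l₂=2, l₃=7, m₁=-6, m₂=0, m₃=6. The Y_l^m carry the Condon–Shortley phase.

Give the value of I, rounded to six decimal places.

Checks pass: Σm=0; 16 even; l₃=7∈[5,9].
(2·7+1)(2·2+1)(2·7+1) = 1125
Δ: 2! 12! 2! / 17! → 1/185640
sum: t=0:+1/2419200 t=1:−1/518400 t=2:+1/2419200 = -1/907200
3j²(7 2 7; 0 0 0) = Δ·Π!·Σ² = 56/3315  (sign +1)
sum: t=1:−1/479001600 t=2:+1/159667200 = 1/239500800
3j²(7 2 7; -6 0 6) = Δ·Π!·Σ² = 26/1785  (sign -1)
combine: 4πI² = 1125·56/3315·26/1785 = 80/289
take √, sign -1: I = -0.14841956

-0.148420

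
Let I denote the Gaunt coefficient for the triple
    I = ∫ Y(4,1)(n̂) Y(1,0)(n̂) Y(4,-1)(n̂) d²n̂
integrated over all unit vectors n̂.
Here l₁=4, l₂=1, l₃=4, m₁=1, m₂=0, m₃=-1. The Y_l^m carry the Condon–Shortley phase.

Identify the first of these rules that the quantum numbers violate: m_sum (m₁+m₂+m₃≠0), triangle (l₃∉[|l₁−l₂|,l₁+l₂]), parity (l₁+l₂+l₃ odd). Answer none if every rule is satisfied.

parity

Σmᵢ = 0  ✓
l₃∈[|l₁−l₂|,l₁+l₂]=[3,5], have l₃=4  ✓
Σlᵢ = 9 ⇒ odd  ✗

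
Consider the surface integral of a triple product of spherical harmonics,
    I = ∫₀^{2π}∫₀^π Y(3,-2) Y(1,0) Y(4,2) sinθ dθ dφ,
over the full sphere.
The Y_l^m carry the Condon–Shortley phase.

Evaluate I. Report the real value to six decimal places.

Checks pass: Σm=0; 8 even; l₃=4∈[2,4].
(2·3+1)(2·1+1)(2·4+1) = 189
Δ: 0! 6! 2! / 9! → 1/252
sum: t=0:+1/36 = 1/36
3j²(3 1 4; 0 0 0) = Δ·Π!·Σ² = 4/63  (sign +1)
sum: t=0:+1/120 = 1/120
3j²(3 1 4; -2 0 2) = Δ·Π!·Σ² = 1/21  (sign +1)
combine: 4πI² = 189·4/63·1/21 = 4/7
take √, sign +1: I = 0.21324362

0.213244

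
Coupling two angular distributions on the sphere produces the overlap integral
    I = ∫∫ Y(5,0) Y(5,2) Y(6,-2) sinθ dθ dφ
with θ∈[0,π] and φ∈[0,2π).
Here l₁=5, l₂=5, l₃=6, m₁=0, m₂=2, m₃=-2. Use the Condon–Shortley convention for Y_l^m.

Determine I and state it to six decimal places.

Rules hold: Σm=0, L=16 even, 0≤6≤10.
N = 11·11·13 = 1573
Δ = 4!·6!·6!/17! = 1/28588560
Racah Σ t=0..4: t=0:+1/345600 t=1:−1/13824 t=2:+1/5184 t=3:−1/13824 t=4:+1/345600 = 7/129600
⇒ 3j(5 5 6; 0 0 0)² = 80/7293, sgn +1
Racah Σ t=1..4: t=1:−1/207360 t=2:+1/17280 t=3:−1/13824 t=4:+1/103680 = -1/103680
⇒ 3j(5 5 6; 0 2 -2)² = 10/7293, sgn -1
4πI² = N·(3j₀)²·(3jₘ)² = 800/33813
I = -1·√(0.0236595/4π) = -0.04339086

-0.043391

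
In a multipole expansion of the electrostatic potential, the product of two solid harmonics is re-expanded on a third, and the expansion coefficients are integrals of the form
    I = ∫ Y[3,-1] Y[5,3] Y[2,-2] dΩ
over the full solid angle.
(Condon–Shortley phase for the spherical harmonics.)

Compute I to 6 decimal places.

-0.200476

Checks pass: Σm=0; 10 even; l₃=2∈[2,8].
(2·3+1)(2·5+1)(2·2+1) = 385
Δ: 6! 0! 4! / 11! → 1/2310
sum: t=3:−1/144 = -1/144
3j²(3 5 2; 0 0 0) = Δ·Π!·Σ² = 10/231  (sign -1)
sum: t=4:+1/1152 = 1/1152
3j²(3 5 2; -1 3 -2) = Δ·Π!·Σ² = 1/33  (sign +1)
combine: 4πI² = 385·10/231·1/33 = 50/99
take √, sign -1: I = -0.20047604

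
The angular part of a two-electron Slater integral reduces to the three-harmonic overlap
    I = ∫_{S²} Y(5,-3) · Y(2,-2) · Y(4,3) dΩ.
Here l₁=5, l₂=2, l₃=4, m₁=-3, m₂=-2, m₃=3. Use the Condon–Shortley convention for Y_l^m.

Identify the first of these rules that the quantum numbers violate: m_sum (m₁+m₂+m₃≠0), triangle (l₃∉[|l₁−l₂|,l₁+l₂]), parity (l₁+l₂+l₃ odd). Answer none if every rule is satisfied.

Σmᵢ = -2  ✗
l₃∈[|l₁−l₂|,l₁+l₂]=[3,7], have l₃=4
Σlᵢ = 11 ⇒ odd

m_sum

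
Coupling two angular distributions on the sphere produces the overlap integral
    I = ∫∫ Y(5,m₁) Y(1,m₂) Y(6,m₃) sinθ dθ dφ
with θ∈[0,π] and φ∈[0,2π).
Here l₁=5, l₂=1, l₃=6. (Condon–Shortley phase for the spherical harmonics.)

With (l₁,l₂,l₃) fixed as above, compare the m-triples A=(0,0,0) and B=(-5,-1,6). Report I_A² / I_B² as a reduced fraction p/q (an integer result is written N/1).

6/11

Same 5,1,6: normalisation and zero-m 3j drop out of the ratio.
A: Δ: 0! 10! 2! / 13! → 1/858; sum: t=0:+1/14400 = 1/14400; 3j²(5 1 6; 0 0 0) = Δ·Π!·Σ² = 6/143  (sign +1)
B: Δ: 0! 10! 2! / 13! → 1/858; sum: t=0:+1/7257600 = 1/7257600; 3j²(5 1 6; -5 -1 6) = Δ·Π!·Σ² = 1/13  (sign +1)
I_A²/I_B² = (6/143)/(1/13) = 6/11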